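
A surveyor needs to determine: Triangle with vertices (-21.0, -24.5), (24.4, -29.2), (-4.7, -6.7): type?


Side lengths squared: AB^2=2083.25, BC^2=1353.06, CA^2=582.53
Sorted: [582.53, 1353.06, 2083.25]
By sides: Scalene, By angles: Obtuse

Scalene, Obtuse


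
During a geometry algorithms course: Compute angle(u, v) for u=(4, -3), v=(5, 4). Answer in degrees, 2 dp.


u.v = 8, |u| = sqrt(25) = 5, |v| = sqrt(41) = 6.4031
cos(theta) = u.v/(|u||v|) = 8/sqrt(1025) = 0.249878
theta = acos(0.249878) = 75.53 degrees

75.53 degrees


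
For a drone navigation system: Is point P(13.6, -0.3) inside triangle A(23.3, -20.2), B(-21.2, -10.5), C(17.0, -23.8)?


Cross products: AB x AP = -791.46, BC x BP = 852.48, CA x CP = 160.29
All same sign? no

No, outside


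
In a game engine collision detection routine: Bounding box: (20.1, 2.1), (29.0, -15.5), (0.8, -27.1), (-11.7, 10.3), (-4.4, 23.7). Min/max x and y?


x range: [-11.7, 29]
y range: [-27.1, 23.7]
Bounding box: (-11.7,-27.1) to (29,23.7)

(-11.7,-27.1) to (29,23.7)


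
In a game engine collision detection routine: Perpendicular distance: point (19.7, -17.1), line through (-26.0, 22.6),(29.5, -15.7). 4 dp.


|cross product| = 453.04
|line direction| = sqrt(4547.14) = 67.4325
Distance = 453.04/sqrt(4547.14) = 6.7184

6.7184


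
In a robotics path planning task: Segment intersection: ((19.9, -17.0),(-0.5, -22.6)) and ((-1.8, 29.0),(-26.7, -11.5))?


Cross products: d1=2024.25, d2=1337.49, d3=-1059.92, d4=-373.16
d1*d2 < 0 and d3*d4 < 0? no

No, they don't intersect


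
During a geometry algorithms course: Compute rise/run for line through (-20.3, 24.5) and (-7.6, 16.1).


slope = (y2-y1)/(x2-x1) = (16.1-24.5)/((-7.6)-(-20.3)) = (-8.4)/12.7 = -0.6614

-0.6614


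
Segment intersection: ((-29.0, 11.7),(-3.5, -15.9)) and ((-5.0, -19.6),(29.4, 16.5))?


Cross products: d1=1943.12, d2=73.13, d3=-135.75, d4=1734.24
d1*d2 < 0 and d3*d4 < 0? no

No, they don't intersect


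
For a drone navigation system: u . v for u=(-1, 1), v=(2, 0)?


u . v = u_x*v_x + u_y*v_y = (-1)*2 + 1*0
= (-2) + 0 = -2

-2


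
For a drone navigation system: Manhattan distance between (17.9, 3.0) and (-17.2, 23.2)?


|17.9-(-17.2)| + |3-23.2| = 35.1 + 20.2 = 55.3

55.3


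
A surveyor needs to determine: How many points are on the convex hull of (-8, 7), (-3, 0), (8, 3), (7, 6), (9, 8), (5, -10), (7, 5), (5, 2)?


Convex hull vertices (CCW): (-8, 7), (-3, 0), (5, -10), (8, 3), (9, 8)
Count = 5

5


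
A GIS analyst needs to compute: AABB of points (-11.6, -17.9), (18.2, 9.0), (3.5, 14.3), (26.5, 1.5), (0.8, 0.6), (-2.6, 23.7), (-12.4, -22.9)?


x range: [-12.4, 26.5]
y range: [-22.9, 23.7]
Bounding box: (-12.4,-22.9) to (26.5,23.7)

(-12.4,-22.9) to (26.5,23.7)


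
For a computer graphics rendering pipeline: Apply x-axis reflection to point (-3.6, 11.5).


Reflection over x-axis: (x,y) -> (x,-y)
(-3.6, 11.5) -> (-3.6, -11.5)

(-3.6, -11.5)


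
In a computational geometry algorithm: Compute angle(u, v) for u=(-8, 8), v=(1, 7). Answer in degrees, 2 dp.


u.v = 48, |u| = sqrt(128) = 11.3137, |v| = sqrt(50) = 7.0711
cos(theta) = u.v/(|u||v|) = 48/sqrt(6400) = 0.6
theta = acos(0.6) = 53.13 degrees

53.13 degrees


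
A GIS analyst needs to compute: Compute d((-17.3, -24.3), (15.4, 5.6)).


dx=32.7, dy=29.9
d^2 = 32.7^2 + 29.9^2 = 1963.3
d = sqrt(1963.3) = 44.3091

44.3091


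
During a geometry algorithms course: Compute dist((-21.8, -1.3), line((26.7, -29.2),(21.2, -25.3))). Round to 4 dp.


|cross product| = 35.7
|line direction| = sqrt(45.46) = 6.7424
Distance = 35.7/sqrt(45.46) = 5.2948

5.2948


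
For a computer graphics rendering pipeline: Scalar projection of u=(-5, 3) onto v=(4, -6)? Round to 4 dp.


u.v = -38, |v| = sqrt(52) = 7.2111
Scalar projection = u.v / |v| = -38 / sqrt(52) = -5.2697

-5.2697


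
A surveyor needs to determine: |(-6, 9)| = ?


|u| = sqrt((-6)^2 + 9^2) = sqrt(117) = 10.8167

10.8167


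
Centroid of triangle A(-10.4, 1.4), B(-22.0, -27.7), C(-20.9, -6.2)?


Centroid = ((x_A+x_B+x_C)/3, (y_A+y_B+y_C)/3)
= (((-10.4)+(-22)+(-20.9))/3, (1.4+(-27.7)+(-6.2))/3)
= (-17.7667, -10.8333)

(-17.7667, -10.8333)


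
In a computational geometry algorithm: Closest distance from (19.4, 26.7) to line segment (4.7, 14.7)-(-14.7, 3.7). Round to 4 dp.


Project P onto AB: t = 0 (clamped to [0,1])
Closest point on segment: (4.7, 14.7)
Distance: 18.976

18.976


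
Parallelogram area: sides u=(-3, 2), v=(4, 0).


|u x v| = |(-3)*0 - 2*4|
= |0 - 8| = 8

8


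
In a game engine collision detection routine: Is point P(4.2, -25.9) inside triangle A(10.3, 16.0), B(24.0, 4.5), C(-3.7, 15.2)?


Cross products: AB x AP = -644.18, BC x BP = 1053.94, CA x CP = -581.72
All same sign? no

No, outside


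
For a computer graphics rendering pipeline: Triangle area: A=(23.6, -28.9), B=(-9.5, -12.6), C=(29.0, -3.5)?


Area = |x_A(y_B-y_C) + x_B(y_C-y_A) + x_C(y_A-y_B)|/2
= |(-214.76) + (-241.3) + (-472.7)|/2
= 928.76/2 = 464.38

464.38


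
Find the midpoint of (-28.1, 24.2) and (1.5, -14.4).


M = (((-28.1)+1.5)/2, (24.2+(-14.4))/2)
= (-13.3, 4.9)

(-13.3, 4.9)


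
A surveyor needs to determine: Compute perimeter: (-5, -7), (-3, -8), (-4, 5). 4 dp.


Sides: (-5, -7)->(-3, -8): sqrt(5) = 2.236068, (-3, -8)->(-4, 5): sqrt(170) = 13.038405, (-4, 5)->(-5, -7): sqrt(145) = 12.041595
Sum = 27.316068
Perimeter = 27.3161

27.3161


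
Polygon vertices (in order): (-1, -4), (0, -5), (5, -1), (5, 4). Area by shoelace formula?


Shoelace sum: ((-1)*(-5) - 0*(-4)) + (0*(-1) - 5*(-5)) + (5*4 - 5*(-1)) + (5*(-4) - (-1)*4)
= 39
Area = |39|/2 = 19.5

19.5


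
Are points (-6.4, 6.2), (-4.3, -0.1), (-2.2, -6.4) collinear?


Cross product: ((-4.3)-(-6.4))*((-6.4)-6.2) - ((-0.1)-6.2)*((-2.2)-(-6.4))
= 0

Yes, collinear


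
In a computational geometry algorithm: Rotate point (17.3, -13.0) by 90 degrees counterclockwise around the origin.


90° CCW: (x,y) -> (-y, x)
(17.3,-13) -> (13, 17.3)

(13, 17.3)


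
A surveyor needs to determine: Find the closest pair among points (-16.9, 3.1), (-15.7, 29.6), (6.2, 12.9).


d(P0,P1) = 26.5272, d(P0,P2) = 25.0928, d(P1,P2) = 27.5409
Closest: P0 and P2

Closest pair: (-16.9, 3.1) and (6.2, 12.9), distance = 25.0928


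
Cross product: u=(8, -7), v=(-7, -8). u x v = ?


u x v = u_x*v_y - u_y*v_x = 8*(-8) - (-7)*(-7)
= (-64) - 49 = -113

-113


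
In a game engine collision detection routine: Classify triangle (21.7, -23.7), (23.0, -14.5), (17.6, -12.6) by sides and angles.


Side lengths squared: AB^2=86.33, BC^2=32.77, CA^2=140.02
Sorted: [32.77, 86.33, 140.02]
By sides: Scalene, By angles: Obtuse

Scalene, Obtuse


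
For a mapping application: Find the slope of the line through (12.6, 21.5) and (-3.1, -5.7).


slope = (y2-y1)/(x2-x1) = ((-5.7)-21.5)/((-3.1)-12.6) = (-27.2)/(-15.7) = 1.7325

1.7325


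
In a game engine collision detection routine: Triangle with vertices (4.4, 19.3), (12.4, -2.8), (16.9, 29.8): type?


Side lengths squared: AB^2=552.41, BC^2=1083.01, CA^2=266.5
Sorted: [266.5, 552.41, 1083.01]
By sides: Scalene, By angles: Obtuse

Scalene, Obtuse


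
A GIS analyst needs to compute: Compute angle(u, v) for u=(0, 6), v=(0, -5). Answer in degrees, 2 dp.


u.v = -30, |u| = sqrt(36) = 6, |v| = sqrt(25) = 5
cos(theta) = u.v/(|u||v|) = -30/sqrt(900) = -1
theta = acos(-1) = 180 degrees

180 degrees


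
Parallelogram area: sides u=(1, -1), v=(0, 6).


|u x v| = |1*6 - (-1)*0|
= |6 - 0| = 6

6


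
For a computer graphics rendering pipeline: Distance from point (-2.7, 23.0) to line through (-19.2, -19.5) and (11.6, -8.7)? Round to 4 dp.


|cross product| = 1130.8
|line direction| = sqrt(1065.28) = 32.6386
Distance = 1130.8/sqrt(1065.28) = 34.6461

34.6461


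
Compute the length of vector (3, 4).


|u| = sqrt(3^2 + 4^2) = sqrt(25) = 5

5


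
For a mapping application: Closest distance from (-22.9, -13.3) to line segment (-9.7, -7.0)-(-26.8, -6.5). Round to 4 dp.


Project P onto AB: t = 0.7605 (clamped to [0,1])
Closest point on segment: (-22.7047, -6.6197)
Distance: 6.6831

6.6831


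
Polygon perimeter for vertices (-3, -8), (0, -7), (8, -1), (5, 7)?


Sides: (-3, -8)->(0, -7): sqrt(10) = 3.162278, (0, -7)->(8, -1): sqrt(100) = 10, (8, -1)->(5, 7): sqrt(73) = 8.544004, (5, 7)->(-3, -8): sqrt(289) = 17
Sum = 38.706282
Perimeter = 38.7063

38.7063


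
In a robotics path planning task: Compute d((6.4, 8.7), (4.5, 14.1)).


dx=-1.9, dy=5.4
d^2 = (-1.9)^2 + 5.4^2 = 32.77
d = sqrt(32.77) = 5.7245

5.7245


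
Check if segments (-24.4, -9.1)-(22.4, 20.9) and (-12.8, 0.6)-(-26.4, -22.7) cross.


Cross products: d1=-138.36, d2=544.08, d3=105.96, d4=-576.48
d1*d2 < 0 and d3*d4 < 0? yes

Yes, they intersect


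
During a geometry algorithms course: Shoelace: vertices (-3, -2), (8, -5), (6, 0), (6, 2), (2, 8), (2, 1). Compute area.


Shoelace sum: ((-3)*(-5) - 8*(-2)) + (8*0 - 6*(-5)) + (6*2 - 6*0) + (6*8 - 2*2) + (2*1 - 2*8) + (2*(-2) - (-3)*1)
= 102
Area = |102|/2 = 51

51


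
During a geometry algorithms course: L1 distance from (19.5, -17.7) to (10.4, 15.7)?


|19.5-10.4| + |(-17.7)-15.7| = 9.1 + 33.4 = 42.5

42.5


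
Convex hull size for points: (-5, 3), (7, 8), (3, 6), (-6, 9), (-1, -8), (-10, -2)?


Convex hull vertices (CCW): (-10, -2), (-1, -8), (7, 8), (-6, 9)
Count = 4

4


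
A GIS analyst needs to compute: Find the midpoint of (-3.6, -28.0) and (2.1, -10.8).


M = (((-3.6)+2.1)/2, ((-28)+(-10.8))/2)
= (-0.75, -19.4)

(-0.75, -19.4)


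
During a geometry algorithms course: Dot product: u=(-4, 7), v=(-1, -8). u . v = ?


u . v = u_x*v_x + u_y*v_y = (-4)*(-1) + 7*(-8)
= 4 + (-56) = -52

-52


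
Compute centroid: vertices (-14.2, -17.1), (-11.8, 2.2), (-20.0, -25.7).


Centroid = ((x_A+x_B+x_C)/3, (y_A+y_B+y_C)/3)
= (((-14.2)+(-11.8)+(-20))/3, ((-17.1)+2.2+(-25.7))/3)
= (-15.3333, -13.5333)

(-15.3333, -13.5333)


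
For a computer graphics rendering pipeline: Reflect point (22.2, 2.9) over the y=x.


Reflection over y=x: (x,y) -> (y,x)
(22.2, 2.9) -> (2.9, 22.2)

(2.9, 22.2)


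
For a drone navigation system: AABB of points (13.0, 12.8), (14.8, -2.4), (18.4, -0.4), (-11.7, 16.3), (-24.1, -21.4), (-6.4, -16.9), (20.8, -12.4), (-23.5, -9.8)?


x range: [-24.1, 20.8]
y range: [-21.4, 16.3]
Bounding box: (-24.1,-21.4) to (20.8,16.3)

(-24.1,-21.4) to (20.8,16.3)


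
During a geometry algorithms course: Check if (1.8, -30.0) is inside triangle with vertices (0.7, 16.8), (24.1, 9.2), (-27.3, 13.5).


Cross products: AB x AP = -1086.76, BC x BP = 2110.77, CA x CP = -1314.03
All same sign? no

No, outside


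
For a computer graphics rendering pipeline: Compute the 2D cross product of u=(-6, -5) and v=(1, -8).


u x v = u_x*v_y - u_y*v_x = (-6)*(-8) - (-5)*1
= 48 - (-5) = 53

53


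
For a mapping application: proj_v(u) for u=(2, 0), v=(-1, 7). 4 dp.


u.v = -2, |v| = sqrt(50) = 7.0711
Scalar projection = u.v / |v| = -2 / sqrt(50) = -0.2828

-0.2828


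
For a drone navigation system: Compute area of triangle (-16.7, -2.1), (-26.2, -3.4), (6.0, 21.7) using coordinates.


Area = |x_A(y_B-y_C) + x_B(y_C-y_A) + x_C(y_A-y_B)|/2
= |419.17 + (-623.56) + 7.8|/2
= 196.59/2 = 98.295

98.295


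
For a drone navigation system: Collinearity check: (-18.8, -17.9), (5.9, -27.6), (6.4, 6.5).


Cross product: (5.9-(-18.8))*(6.5-(-17.9)) - ((-27.6)-(-17.9))*(6.4-(-18.8))
= 847.12

No, not collinear


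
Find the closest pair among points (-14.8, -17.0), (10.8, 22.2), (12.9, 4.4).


d(P0,P1) = 46.8188, d(P0,P2) = 35.0036, d(P1,P2) = 17.9234
Closest: P1 and P2

Closest pair: (10.8, 22.2) and (12.9, 4.4), distance = 17.9234


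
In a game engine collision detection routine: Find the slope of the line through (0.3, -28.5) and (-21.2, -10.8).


slope = (y2-y1)/(x2-x1) = ((-10.8)-(-28.5))/((-21.2)-0.3) = 17.7/(-21.5) = -0.8233

-0.8233


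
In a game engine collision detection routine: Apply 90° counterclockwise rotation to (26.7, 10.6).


90° CCW: (x,y) -> (-y, x)
(26.7,10.6) -> (-10.6, 26.7)

(-10.6, 26.7)


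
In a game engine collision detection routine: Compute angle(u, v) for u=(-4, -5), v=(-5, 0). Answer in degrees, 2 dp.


u.v = 20, |u| = sqrt(41) = 6.4031, |v| = sqrt(25) = 5
cos(theta) = u.v/(|u||v|) = 20/sqrt(1025) = 0.624695
theta = acos(0.624695) = 51.34 degrees

51.34 degrees


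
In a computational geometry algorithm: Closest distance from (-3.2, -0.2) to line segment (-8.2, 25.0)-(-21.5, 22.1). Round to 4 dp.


Project P onto AB: t = 0.0355 (clamped to [0,1])
Closest point on segment: (-8.6723, 24.897)
Distance: 25.6867

25.6867


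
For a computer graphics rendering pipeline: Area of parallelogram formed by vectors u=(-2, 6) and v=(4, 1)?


|u x v| = |(-2)*1 - 6*4|
= |(-2) - 24| = 26

26


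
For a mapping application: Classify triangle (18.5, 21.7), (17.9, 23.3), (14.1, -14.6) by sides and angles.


Side lengths squared: AB^2=2.92, BC^2=1450.85, CA^2=1337.05
Sorted: [2.92, 1337.05, 1450.85]
By sides: Scalene, By angles: Obtuse

Scalene, Obtuse


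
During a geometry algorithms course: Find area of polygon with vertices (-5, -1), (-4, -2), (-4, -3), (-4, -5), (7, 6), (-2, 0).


Shoelace sum: ((-5)*(-2) - (-4)*(-1)) + ((-4)*(-3) - (-4)*(-2)) + ((-4)*(-5) - (-4)*(-3)) + ((-4)*6 - 7*(-5)) + (7*0 - (-2)*6) + ((-2)*(-1) - (-5)*0)
= 43
Area = |43|/2 = 21.5

21.5


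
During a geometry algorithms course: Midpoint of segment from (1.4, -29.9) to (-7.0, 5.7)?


M = ((1.4+(-7))/2, ((-29.9)+5.7)/2)
= (-2.8, -12.1)

(-2.8, -12.1)


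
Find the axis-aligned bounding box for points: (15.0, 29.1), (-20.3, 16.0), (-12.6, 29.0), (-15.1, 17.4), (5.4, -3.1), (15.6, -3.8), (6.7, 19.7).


x range: [-20.3, 15.6]
y range: [-3.8, 29.1]
Bounding box: (-20.3,-3.8) to (15.6,29.1)

(-20.3,-3.8) to (15.6,29.1)


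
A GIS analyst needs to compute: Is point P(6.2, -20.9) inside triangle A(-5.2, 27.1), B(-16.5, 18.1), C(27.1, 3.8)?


Cross products: AB x AP = 645, BC x BP = -1375.79, CA x CP = 1284.78
All same sign? no

No, outside


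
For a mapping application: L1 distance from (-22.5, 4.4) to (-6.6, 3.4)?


|(-22.5)-(-6.6)| + |4.4-3.4| = 15.9 + 1 = 16.9

16.9


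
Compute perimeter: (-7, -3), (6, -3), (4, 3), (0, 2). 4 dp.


Sides: (-7, -3)->(6, -3): sqrt(169) = 13, (6, -3)->(4, 3): sqrt(40) = 6.324555, (4, 3)->(0, 2): sqrt(17) = 4.123106, (0, 2)->(-7, -3): sqrt(74) = 8.602325
Sum = 32.049986
Perimeter = 32.05

32.05


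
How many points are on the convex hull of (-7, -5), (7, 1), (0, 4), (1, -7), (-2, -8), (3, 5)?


Convex hull vertices (CCW): (-7, -5), (-2, -8), (1, -7), (7, 1), (3, 5), (0, 4)
Count = 6

6


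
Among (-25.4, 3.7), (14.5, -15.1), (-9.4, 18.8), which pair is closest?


d(P0,P1) = 44.1073, d(P0,P2) = 22.0002, d(P1,P2) = 41.4779
Closest: P0 and P2

Closest pair: (-25.4, 3.7) and (-9.4, 18.8), distance = 22.0002


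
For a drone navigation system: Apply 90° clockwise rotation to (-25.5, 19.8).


90° CW: (x,y) -> (y, -x)
(-25.5,19.8) -> (19.8, 25.5)

(19.8, 25.5)


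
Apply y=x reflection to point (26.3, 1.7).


Reflection over y=x: (x,y) -> (y,x)
(26.3, 1.7) -> (1.7, 26.3)

(1.7, 26.3)


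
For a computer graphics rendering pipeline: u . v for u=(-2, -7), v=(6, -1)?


u . v = u_x*v_x + u_y*v_y = (-2)*6 + (-7)*(-1)
= (-12) + 7 = -5

-5


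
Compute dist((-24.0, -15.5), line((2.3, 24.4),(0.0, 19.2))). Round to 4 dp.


|cross product| = 44.99
|line direction| = sqrt(32.33) = 5.6859
Distance = 44.99/sqrt(32.33) = 7.9125

7.9125


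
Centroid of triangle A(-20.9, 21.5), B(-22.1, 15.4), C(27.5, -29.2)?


Centroid = ((x_A+x_B+x_C)/3, (y_A+y_B+y_C)/3)
= (((-20.9)+(-22.1)+27.5)/3, (21.5+15.4+(-29.2))/3)
= (-5.1667, 2.5667)

(-5.1667, 2.5667)


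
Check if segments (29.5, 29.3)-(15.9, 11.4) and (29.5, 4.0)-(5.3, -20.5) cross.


Cross products: d1=-612.26, d2=-512.28, d3=344.08, d4=244.1
d1*d2 < 0 and d3*d4 < 0? no

No, they don't intersect


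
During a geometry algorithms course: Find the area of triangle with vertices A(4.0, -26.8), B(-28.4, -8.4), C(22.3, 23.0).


Area = |x_A(y_B-y_C) + x_B(y_C-y_A) + x_C(y_A-y_B)|/2
= |(-125.6) + (-1414.32) + (-410.32)|/2
= 1950.24/2 = 975.12

975.12


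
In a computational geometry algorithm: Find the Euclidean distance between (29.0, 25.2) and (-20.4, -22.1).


dx=-49.4, dy=-47.3
d^2 = (-49.4)^2 + (-47.3)^2 = 4677.65
d = sqrt(4677.65) = 68.3933

68.3933


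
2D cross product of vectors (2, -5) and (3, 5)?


u x v = u_x*v_y - u_y*v_x = 2*5 - (-5)*3
= 10 - (-15) = 25

25


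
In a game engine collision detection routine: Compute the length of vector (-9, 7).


|u| = sqrt((-9)^2 + 7^2) = sqrt(130) = 11.4018

11.4018


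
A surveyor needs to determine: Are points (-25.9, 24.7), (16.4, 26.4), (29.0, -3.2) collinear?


Cross product: (16.4-(-25.9))*((-3.2)-24.7) - (26.4-24.7)*(29-(-25.9))
= -1273.5

No, not collinear


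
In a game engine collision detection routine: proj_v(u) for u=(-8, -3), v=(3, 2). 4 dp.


u.v = -30, |v| = sqrt(13) = 3.6056
Scalar projection = u.v / |v| = -30 / sqrt(13) = -8.3205

-8.3205


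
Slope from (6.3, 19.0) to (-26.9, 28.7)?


slope = (y2-y1)/(x2-x1) = (28.7-19)/((-26.9)-6.3) = 9.7/(-33.2) = -0.2922

-0.2922


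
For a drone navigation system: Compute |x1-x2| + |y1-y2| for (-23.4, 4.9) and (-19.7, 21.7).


|(-23.4)-(-19.7)| + |4.9-21.7| = 3.7 + 16.8 = 20.5

20.5


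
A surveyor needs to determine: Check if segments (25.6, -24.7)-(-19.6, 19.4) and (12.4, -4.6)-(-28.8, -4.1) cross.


Cross products: d1=821.52, d2=-972.8, d3=-326.4, d4=1467.92
d1*d2 < 0 and d3*d4 < 0? yes

Yes, they intersect


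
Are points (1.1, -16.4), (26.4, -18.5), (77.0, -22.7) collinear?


Cross product: (26.4-1.1)*((-22.7)-(-16.4)) - ((-18.5)-(-16.4))*(77-1.1)
= 0

Yes, collinear


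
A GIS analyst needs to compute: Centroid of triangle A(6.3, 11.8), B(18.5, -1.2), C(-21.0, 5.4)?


Centroid = ((x_A+x_B+x_C)/3, (y_A+y_B+y_C)/3)
= ((6.3+18.5+(-21))/3, (11.8+(-1.2)+5.4)/3)
= (1.2667, 5.3333)

(1.2667, 5.3333)


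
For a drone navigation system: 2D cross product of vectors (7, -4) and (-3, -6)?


u x v = u_x*v_y - u_y*v_x = 7*(-6) - (-4)*(-3)
= (-42) - 12 = -54

-54


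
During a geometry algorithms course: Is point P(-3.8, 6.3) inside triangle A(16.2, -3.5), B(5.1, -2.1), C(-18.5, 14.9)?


Cross products: AB x AP = -80.78, BC x BP = -46.94, CA x CP = -27.94
All same sign? yes

Yes, inside


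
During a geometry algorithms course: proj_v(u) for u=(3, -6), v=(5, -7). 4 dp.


u.v = 57, |v| = sqrt(74) = 8.6023
Scalar projection = u.v / |v| = 57 / sqrt(74) = 6.6261

6.6261


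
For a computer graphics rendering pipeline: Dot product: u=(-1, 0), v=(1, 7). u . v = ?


u . v = u_x*v_x + u_y*v_y = (-1)*1 + 0*7
= (-1) + 0 = -1

-1


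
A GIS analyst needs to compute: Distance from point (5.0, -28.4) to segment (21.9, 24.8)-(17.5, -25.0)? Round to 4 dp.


Project P onto AB: t = 1 (clamped to [0,1])
Closest point on segment: (17.5, -25)
Distance: 12.9541

12.9541


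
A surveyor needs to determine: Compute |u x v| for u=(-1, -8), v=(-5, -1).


|u x v| = |(-1)*(-1) - (-8)*(-5)|
= |1 - 40| = 39

39


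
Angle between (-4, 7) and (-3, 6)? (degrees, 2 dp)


u.v = 54, |u| = sqrt(65) = 8.0623, |v| = sqrt(45) = 6.7082
cos(theta) = u.v/(|u||v|) = 54/sqrt(2925) = 0.99846
theta = acos(0.99846) = 3.18 degrees

3.18 degrees


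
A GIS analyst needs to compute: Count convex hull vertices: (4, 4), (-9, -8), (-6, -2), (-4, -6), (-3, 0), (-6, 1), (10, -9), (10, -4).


Convex hull vertices (CCW): (-9, -8), (10, -9), (10, -4), (4, 4), (-6, 1)
Count = 5

5


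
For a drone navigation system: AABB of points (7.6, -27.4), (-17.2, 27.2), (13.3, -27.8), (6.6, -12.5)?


x range: [-17.2, 13.3]
y range: [-27.8, 27.2]
Bounding box: (-17.2,-27.8) to (13.3,27.2)

(-17.2,-27.8) to (13.3,27.2)


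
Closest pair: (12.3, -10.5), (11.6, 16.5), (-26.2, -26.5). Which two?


d(P0,P1) = 27.0091, d(P0,P2) = 41.6923, d(P1,P2) = 57.2524
Closest: P0 and P1

Closest pair: (12.3, -10.5) and (11.6, 16.5), distance = 27.0091


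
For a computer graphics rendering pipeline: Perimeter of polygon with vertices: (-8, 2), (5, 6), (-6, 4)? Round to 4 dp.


Sides: (-8, 2)->(5, 6): sqrt(185) = 13.601471, (5, 6)->(-6, 4): sqrt(125) = 11.18034, (-6, 4)->(-8, 2): sqrt(8) = 2.828427
Sum = 27.610238
Perimeter = 27.6102

27.6102


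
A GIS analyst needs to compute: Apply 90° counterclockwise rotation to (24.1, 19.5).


90° CCW: (x,y) -> (-y, x)
(24.1,19.5) -> (-19.5, 24.1)

(-19.5, 24.1)


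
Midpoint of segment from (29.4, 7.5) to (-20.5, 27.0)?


M = ((29.4+(-20.5))/2, (7.5+27)/2)
= (4.45, 17.25)

(4.45, 17.25)


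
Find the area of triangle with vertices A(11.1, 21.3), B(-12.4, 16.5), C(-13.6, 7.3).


Area = |x_A(y_B-y_C) + x_B(y_C-y_A) + x_C(y_A-y_B)|/2
= |102.12 + 173.6 + (-65.28)|/2
= 210.44/2 = 105.22

105.22


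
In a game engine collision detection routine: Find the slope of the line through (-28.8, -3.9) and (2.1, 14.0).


slope = (y2-y1)/(x2-x1) = (14-(-3.9))/(2.1-(-28.8)) = 17.9/30.9 = 0.5793

0.5793


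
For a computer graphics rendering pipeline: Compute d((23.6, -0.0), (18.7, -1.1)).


dx=-4.9, dy=-1.1
d^2 = (-4.9)^2 + (-1.1)^2 = 25.22
d = sqrt(25.22) = 5.022

5.022


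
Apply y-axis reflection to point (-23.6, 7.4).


Reflection over y-axis: (x,y) -> (-x,y)
(-23.6, 7.4) -> (23.6, 7.4)

(23.6, 7.4)


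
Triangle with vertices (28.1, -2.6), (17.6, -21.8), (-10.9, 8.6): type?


Side lengths squared: AB^2=478.89, BC^2=1736.41, CA^2=1646.44
Sorted: [478.89, 1646.44, 1736.41]
By sides: Scalene, By angles: Acute

Scalene, Acute


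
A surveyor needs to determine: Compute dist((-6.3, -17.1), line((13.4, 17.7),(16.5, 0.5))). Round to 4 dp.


|cross product| = 446.72
|line direction| = sqrt(305.45) = 17.4771
Distance = 446.72/sqrt(305.45) = 25.5603

25.5603


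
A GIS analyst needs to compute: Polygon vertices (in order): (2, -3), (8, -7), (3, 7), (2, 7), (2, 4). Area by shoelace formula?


Shoelace sum: (2*(-7) - 8*(-3)) + (8*7 - 3*(-7)) + (3*7 - 2*7) + (2*4 - 2*7) + (2*(-3) - 2*4)
= 74
Area = |74|/2 = 37

37


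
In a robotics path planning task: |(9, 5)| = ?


|u| = sqrt(9^2 + 5^2) = sqrt(106) = 10.2956

10.2956


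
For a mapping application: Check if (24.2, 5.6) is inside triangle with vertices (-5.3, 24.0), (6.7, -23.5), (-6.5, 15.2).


Cross products: AB x AP = 1180.45, BC x BP = -1061.37, CA x CP = -281.68
All same sign? no

No, outside


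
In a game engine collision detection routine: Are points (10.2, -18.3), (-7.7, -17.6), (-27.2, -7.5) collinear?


Cross product: ((-7.7)-10.2)*((-7.5)-(-18.3)) - ((-17.6)-(-18.3))*((-27.2)-10.2)
= -167.14

No, not collinear


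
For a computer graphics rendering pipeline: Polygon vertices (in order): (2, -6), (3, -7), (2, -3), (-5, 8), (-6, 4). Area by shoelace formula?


Shoelace sum: (2*(-7) - 3*(-6)) + (3*(-3) - 2*(-7)) + (2*8 - (-5)*(-3)) + ((-5)*4 - (-6)*8) + ((-6)*(-6) - 2*4)
= 66
Area = |66|/2 = 33

33


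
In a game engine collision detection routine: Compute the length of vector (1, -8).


|u| = sqrt(1^2 + (-8)^2) = sqrt(65) = 8.0623

8.0623


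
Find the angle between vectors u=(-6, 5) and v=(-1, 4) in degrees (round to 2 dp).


u.v = 26, |u| = sqrt(61) = 7.8102, |v| = sqrt(17) = 4.1231
cos(theta) = u.v/(|u||v|) = 26/sqrt(1037) = 0.807391
theta = acos(0.807391) = 36.16 degrees

36.16 degrees


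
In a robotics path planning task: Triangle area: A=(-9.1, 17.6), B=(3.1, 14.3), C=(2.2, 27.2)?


Area = |x_A(y_B-y_C) + x_B(y_C-y_A) + x_C(y_A-y_B)|/2
= |117.39 + 29.76 + 7.26|/2
= 154.41/2 = 77.205

77.205


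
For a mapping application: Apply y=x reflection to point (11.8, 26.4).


Reflection over y=x: (x,y) -> (y,x)
(11.8, 26.4) -> (26.4, 11.8)

(26.4, 11.8)


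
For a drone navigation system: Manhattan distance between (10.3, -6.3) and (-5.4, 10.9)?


|10.3-(-5.4)| + |(-6.3)-10.9| = 15.7 + 17.2 = 32.9

32.9


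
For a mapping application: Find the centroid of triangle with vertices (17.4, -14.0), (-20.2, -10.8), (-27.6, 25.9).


Centroid = ((x_A+x_B+x_C)/3, (y_A+y_B+y_C)/3)
= ((17.4+(-20.2)+(-27.6))/3, ((-14)+(-10.8)+25.9)/3)
= (-10.1333, 0.3667)

(-10.1333, 0.3667)


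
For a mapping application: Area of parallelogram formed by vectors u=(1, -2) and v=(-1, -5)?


|u x v| = |1*(-5) - (-2)*(-1)|
= |(-5) - 2| = 7

7


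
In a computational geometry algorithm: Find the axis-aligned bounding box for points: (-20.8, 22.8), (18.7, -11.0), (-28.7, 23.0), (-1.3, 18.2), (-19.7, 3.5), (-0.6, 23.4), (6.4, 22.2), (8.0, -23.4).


x range: [-28.7, 18.7]
y range: [-23.4, 23.4]
Bounding box: (-28.7,-23.4) to (18.7,23.4)

(-28.7,-23.4) to (18.7,23.4)


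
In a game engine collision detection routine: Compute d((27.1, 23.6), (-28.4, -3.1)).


dx=-55.5, dy=-26.7
d^2 = (-55.5)^2 + (-26.7)^2 = 3793.14
d = sqrt(3793.14) = 61.5885

61.5885


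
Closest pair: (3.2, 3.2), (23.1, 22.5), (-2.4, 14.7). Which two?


d(P0,P1) = 27.7218, d(P0,P2) = 12.791, d(P1,P2) = 26.6663
Closest: P0 and P2

Closest pair: (3.2, 3.2) and (-2.4, 14.7), distance = 12.791


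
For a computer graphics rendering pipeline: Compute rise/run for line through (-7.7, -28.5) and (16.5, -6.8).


slope = (y2-y1)/(x2-x1) = ((-6.8)-(-28.5))/(16.5-(-7.7)) = 21.7/24.2 = 0.8967

0.8967


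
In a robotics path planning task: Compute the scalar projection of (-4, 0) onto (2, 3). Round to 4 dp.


u.v = -8, |v| = sqrt(13) = 3.6056
Scalar projection = u.v / |v| = -8 / sqrt(13) = -2.2188

-2.2188


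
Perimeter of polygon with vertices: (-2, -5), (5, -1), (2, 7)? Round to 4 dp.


Sides: (-2, -5)->(5, -1): sqrt(65) = 8.062258, (5, -1)->(2, 7): sqrt(73) = 8.544004, (2, 7)->(-2, -5): sqrt(160) = 12.649111
Sum = 29.255373
Perimeter = 29.2554

29.2554


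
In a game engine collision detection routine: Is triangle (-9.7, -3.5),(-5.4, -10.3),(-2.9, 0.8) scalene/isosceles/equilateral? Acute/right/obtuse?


Side lengths squared: AB^2=64.73, BC^2=129.46, CA^2=64.73
Sorted: [64.73, 64.73, 129.46]
By sides: Isosceles, By angles: Right

Isosceles, Right


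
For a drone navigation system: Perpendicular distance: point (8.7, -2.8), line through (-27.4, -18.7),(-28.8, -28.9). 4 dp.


|cross product| = 345.96
|line direction| = sqrt(106) = 10.2956
Distance = 345.96/sqrt(106) = 33.6026

33.6026


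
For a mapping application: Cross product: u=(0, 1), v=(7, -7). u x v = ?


u x v = u_x*v_y - u_y*v_x = 0*(-7) - 1*7
= 0 - 7 = -7

-7


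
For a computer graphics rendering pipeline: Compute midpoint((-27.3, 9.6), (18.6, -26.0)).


M = (((-27.3)+18.6)/2, (9.6+(-26))/2)
= (-4.35, -8.2)

(-4.35, -8.2)


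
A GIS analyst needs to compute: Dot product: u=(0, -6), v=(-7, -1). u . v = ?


u . v = u_x*v_x + u_y*v_y = 0*(-7) + (-6)*(-1)
= 0 + 6 = 6

6


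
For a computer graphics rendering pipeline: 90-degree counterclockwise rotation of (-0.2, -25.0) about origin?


90° CCW: (x,y) -> (-y, x)
(-0.2,-25) -> (25, -0.2)

(25, -0.2)


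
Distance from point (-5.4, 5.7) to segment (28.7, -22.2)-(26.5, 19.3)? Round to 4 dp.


Project P onto AB: t = 0.7138 (clamped to [0,1])
Closest point on segment: (27.1295, 7.4245)
Distance: 32.5752

32.5752


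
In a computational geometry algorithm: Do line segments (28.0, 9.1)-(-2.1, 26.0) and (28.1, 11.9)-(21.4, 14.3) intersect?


Cross products: d1=19, d2=-21.99, d3=-85.97, d4=-44.98
d1*d2 < 0 and d3*d4 < 0? no

No, they don't intersect


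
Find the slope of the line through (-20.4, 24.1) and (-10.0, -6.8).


slope = (y2-y1)/(x2-x1) = ((-6.8)-24.1)/((-10)-(-20.4)) = (-30.9)/10.4 = -2.9712

-2.9712


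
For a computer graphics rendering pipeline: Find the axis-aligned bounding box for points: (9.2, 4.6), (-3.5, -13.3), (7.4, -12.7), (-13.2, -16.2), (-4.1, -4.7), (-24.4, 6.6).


x range: [-24.4, 9.2]
y range: [-16.2, 6.6]
Bounding box: (-24.4,-16.2) to (9.2,6.6)

(-24.4,-16.2) to (9.2,6.6)


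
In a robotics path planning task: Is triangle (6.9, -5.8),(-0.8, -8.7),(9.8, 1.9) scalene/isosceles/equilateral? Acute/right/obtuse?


Side lengths squared: AB^2=67.7, BC^2=224.72, CA^2=67.7
Sorted: [67.7, 67.7, 224.72]
By sides: Isosceles, By angles: Obtuse

Isosceles, Obtuse


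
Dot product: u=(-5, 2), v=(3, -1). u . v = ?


u . v = u_x*v_x + u_y*v_y = (-5)*3 + 2*(-1)
= (-15) + (-2) = -17

-17


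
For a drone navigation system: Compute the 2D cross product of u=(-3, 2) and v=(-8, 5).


u x v = u_x*v_y - u_y*v_x = (-3)*5 - 2*(-8)
= (-15) - (-16) = 1

1


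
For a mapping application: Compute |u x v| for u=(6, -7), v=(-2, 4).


|u x v| = |6*4 - (-7)*(-2)|
= |24 - 14| = 10

10


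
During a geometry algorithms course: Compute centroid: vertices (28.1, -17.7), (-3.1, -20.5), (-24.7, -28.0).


Centroid = ((x_A+x_B+x_C)/3, (y_A+y_B+y_C)/3)
= ((28.1+(-3.1)+(-24.7))/3, ((-17.7)+(-20.5)+(-28))/3)
= (0.1, -22.0667)

(0.1, -22.0667)


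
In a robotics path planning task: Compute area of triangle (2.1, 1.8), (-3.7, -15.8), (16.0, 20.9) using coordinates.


Area = |x_A(y_B-y_C) + x_B(y_C-y_A) + x_C(y_A-y_B)|/2
= |(-77.07) + (-70.67) + 281.6|/2
= 133.86/2 = 66.93

66.93


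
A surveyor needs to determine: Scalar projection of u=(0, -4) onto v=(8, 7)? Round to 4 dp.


u.v = -28, |v| = sqrt(113) = 10.6301
Scalar projection = u.v / |v| = -28 / sqrt(113) = -2.634

-2.634


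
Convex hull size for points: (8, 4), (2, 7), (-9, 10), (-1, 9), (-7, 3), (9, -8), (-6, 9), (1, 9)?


Convex hull vertices (CCW): (-9, 10), (-7, 3), (9, -8), (8, 4), (1, 9)
Count = 5

5


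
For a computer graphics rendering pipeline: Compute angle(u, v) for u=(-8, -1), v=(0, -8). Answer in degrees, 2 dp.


u.v = 8, |u| = sqrt(65) = 8.0623, |v| = sqrt(64) = 8
cos(theta) = u.v/(|u||v|) = 8/sqrt(4160) = 0.124035
theta = acos(0.124035) = 82.87 degrees

82.87 degrees


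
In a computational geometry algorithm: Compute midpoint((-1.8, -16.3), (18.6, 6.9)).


M = (((-1.8)+18.6)/2, ((-16.3)+6.9)/2)
= (8.4, -4.7)

(8.4, -4.7)


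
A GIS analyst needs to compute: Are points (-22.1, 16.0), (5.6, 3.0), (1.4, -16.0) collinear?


Cross product: (5.6-(-22.1))*((-16)-16) - (3-16)*(1.4-(-22.1))
= -580.9

No, not collinear


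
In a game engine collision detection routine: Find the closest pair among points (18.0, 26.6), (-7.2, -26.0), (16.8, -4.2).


d(P0,P1) = 58.325, d(P0,P2) = 30.8234, d(P1,P2) = 32.4228
Closest: P0 and P2

Closest pair: (18.0, 26.6) and (16.8, -4.2), distance = 30.8234


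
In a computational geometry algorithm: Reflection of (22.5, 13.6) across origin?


Reflection over origin: (x,y) -> (-x,-y)
(22.5, 13.6) -> (-22.5, -13.6)

(-22.5, -13.6)


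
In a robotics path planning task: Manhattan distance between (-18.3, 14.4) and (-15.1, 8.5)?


|(-18.3)-(-15.1)| + |14.4-8.5| = 3.2 + 5.9 = 9.1

9.1


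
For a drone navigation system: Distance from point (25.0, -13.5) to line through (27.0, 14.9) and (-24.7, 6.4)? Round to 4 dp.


|cross product| = 1451.28
|line direction| = sqrt(2745.14) = 52.3941
Distance = 1451.28/sqrt(2745.14) = 27.6993

27.6993


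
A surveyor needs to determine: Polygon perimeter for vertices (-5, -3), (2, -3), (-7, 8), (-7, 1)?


Sides: (-5, -3)->(2, -3): sqrt(49) = 7, (2, -3)->(-7, 8): sqrt(202) = 14.21267, (-7, 8)->(-7, 1): sqrt(49) = 7, (-7, 1)->(-5, -3): sqrt(20) = 4.472136
Sum = 32.684806
Perimeter = 32.6848

32.6848


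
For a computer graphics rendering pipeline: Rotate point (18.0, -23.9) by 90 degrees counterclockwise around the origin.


90° CCW: (x,y) -> (-y, x)
(18,-23.9) -> (23.9, 18)

(23.9, 18)


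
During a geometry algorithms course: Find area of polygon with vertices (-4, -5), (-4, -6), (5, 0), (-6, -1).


Shoelace sum: ((-4)*(-6) - (-4)*(-5)) + ((-4)*0 - 5*(-6)) + (5*(-1) - (-6)*0) + ((-6)*(-5) - (-4)*(-1))
= 55
Area = |55|/2 = 27.5

27.5


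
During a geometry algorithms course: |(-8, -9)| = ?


|u| = sqrt((-8)^2 + (-9)^2) = sqrt(145) = 12.0416

12.0416


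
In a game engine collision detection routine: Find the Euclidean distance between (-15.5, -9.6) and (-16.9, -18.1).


dx=-1.4, dy=-8.5
d^2 = (-1.4)^2 + (-8.5)^2 = 74.21
d = sqrt(74.21) = 8.6145

8.6145


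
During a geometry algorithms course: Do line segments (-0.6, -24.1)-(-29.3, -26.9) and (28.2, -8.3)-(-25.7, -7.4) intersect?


Cross products: d1=877.54, d2=1054.29, d3=-372.82, d4=-549.57
d1*d2 < 0 and d3*d4 < 0? no

No, they don't intersect


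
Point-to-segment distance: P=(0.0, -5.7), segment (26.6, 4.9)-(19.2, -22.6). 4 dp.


Project P onto AB: t = 0.6021 (clamped to [0,1])
Closest point on segment: (22.1442, -11.6588)
Distance: 22.9319

22.9319


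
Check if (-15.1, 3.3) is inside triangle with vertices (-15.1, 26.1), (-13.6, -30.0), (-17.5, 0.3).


Cross products: AB x AP = -34.2, BC x BP = -84.42, CA x CP = -54.72
All same sign? yes

Yes, inside


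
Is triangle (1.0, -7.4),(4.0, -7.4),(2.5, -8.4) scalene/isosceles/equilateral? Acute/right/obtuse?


Side lengths squared: AB^2=9, BC^2=3.25, CA^2=3.25
Sorted: [3.25, 3.25, 9]
By sides: Isosceles, By angles: Obtuse

Isosceles, Obtuse


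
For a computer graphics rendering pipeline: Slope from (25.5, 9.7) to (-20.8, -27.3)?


slope = (y2-y1)/(x2-x1) = ((-27.3)-9.7)/((-20.8)-25.5) = (-37)/(-46.3) = 0.7991

0.7991


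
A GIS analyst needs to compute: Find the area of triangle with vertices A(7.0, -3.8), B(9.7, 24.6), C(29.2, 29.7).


Area = |x_A(y_B-y_C) + x_B(y_C-y_A) + x_C(y_A-y_B)|/2
= |(-35.7) + 324.95 + (-829.28)|/2
= 540.03/2 = 270.015

270.015


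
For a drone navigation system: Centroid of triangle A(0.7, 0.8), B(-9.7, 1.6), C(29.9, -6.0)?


Centroid = ((x_A+x_B+x_C)/3, (y_A+y_B+y_C)/3)
= ((0.7+(-9.7)+29.9)/3, (0.8+1.6+(-6))/3)
= (6.9667, -1.2)

(6.9667, -1.2)


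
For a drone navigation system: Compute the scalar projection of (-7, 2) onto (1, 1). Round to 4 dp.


u.v = -5, |v| = sqrt(2) = 1.4142
Scalar projection = u.v / |v| = -5 / sqrt(2) = -3.5355

-3.5355


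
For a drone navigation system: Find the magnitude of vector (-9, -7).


|u| = sqrt((-9)^2 + (-7)^2) = sqrt(130) = 11.4018

11.4018


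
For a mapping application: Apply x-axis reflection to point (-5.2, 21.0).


Reflection over x-axis: (x,y) -> (x,-y)
(-5.2, 21) -> (-5.2, -21)

(-5.2, -21)


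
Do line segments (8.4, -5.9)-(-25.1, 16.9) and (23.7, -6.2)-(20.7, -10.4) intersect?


Cross products: d1=-65.16, d2=-274.26, d3=-338.79, d4=-129.69
d1*d2 < 0 and d3*d4 < 0? no

No, they don't intersect


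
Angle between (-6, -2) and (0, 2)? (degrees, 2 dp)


u.v = -4, |u| = sqrt(40) = 6.3246, |v| = sqrt(4) = 2
cos(theta) = u.v/(|u||v|) = -4/sqrt(160) = -0.316228
theta = acos(-0.316228) = 108.43 degrees

108.43 degrees


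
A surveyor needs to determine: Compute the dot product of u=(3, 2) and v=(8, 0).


u . v = u_x*v_x + u_y*v_y = 3*8 + 2*0
= 24 + 0 = 24

24


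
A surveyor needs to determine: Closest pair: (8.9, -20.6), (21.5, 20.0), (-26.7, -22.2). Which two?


d(P0,P1) = 42.5102, d(P0,P2) = 35.6359, d(P1,P2) = 64.0631
Closest: P0 and P2

Closest pair: (8.9, -20.6) and (-26.7, -22.2), distance = 35.6359


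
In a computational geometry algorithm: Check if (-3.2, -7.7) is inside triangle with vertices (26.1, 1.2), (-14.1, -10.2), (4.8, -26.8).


Cross products: AB x AP = 23.76, BC x BP = 228.19, CA x CP = 630.83
All same sign? yes

Yes, inside


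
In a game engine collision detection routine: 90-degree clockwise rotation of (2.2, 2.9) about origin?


90° CW: (x,y) -> (y, -x)
(2.2,2.9) -> (2.9, -2.2)

(2.9, -2.2)


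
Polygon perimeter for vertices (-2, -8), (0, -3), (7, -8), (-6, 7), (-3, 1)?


Sides: (-2, -8)->(0, -3): sqrt(29) = 5.385165, (0, -3)->(7, -8): sqrt(74) = 8.602325, (7, -8)->(-6, 7): sqrt(394) = 19.849433, (-6, 7)->(-3, 1): sqrt(45) = 6.708204, (-3, 1)->(-2, -8): sqrt(82) = 9.055385
Sum = 49.600512
Perimeter = 49.6005

49.6005


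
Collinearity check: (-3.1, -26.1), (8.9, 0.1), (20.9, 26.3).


Cross product: (8.9-(-3.1))*(26.3-(-26.1)) - (0.1-(-26.1))*(20.9-(-3.1))
= 0

Yes, collinear


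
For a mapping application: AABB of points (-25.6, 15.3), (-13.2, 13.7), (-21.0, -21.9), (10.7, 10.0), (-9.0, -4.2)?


x range: [-25.6, 10.7]
y range: [-21.9, 15.3]
Bounding box: (-25.6,-21.9) to (10.7,15.3)

(-25.6,-21.9) to (10.7,15.3)


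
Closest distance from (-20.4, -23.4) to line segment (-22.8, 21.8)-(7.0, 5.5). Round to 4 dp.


Project P onto AB: t = 0.7006 (clamped to [0,1])
Closest point on segment: (-1.9227, 10.3805)
Distance: 38.5037

38.5037


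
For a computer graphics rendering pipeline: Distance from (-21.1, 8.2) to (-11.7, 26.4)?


dx=9.4, dy=18.2
d^2 = 9.4^2 + 18.2^2 = 419.6
d = sqrt(419.6) = 20.4841

20.4841


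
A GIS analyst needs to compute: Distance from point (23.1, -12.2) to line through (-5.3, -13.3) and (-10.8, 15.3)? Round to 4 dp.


|cross product| = 818.29
|line direction| = sqrt(848.21) = 29.124
Distance = 818.29/sqrt(848.21) = 28.0967

28.0967


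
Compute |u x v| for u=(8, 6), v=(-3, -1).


|u x v| = |8*(-1) - 6*(-3)|
= |(-8) - (-18)| = 10

10


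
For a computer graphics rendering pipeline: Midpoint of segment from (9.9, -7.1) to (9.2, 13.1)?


M = ((9.9+9.2)/2, ((-7.1)+13.1)/2)
= (9.55, 3)

(9.55, 3)


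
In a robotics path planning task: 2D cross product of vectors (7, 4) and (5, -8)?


u x v = u_x*v_y - u_y*v_x = 7*(-8) - 4*5
= (-56) - 20 = -76

-76


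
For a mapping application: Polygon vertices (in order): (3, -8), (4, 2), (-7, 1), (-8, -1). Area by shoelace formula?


Shoelace sum: (3*2 - 4*(-8)) + (4*1 - (-7)*2) + ((-7)*(-1) - (-8)*1) + ((-8)*(-8) - 3*(-1))
= 138
Area = |138|/2 = 69

69


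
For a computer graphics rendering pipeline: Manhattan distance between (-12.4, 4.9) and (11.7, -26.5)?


|(-12.4)-11.7| + |4.9-(-26.5)| = 24.1 + 31.4 = 55.5

55.5


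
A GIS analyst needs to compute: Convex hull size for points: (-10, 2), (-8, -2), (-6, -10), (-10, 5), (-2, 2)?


Convex hull vertices (CCW): (-10, 2), (-6, -10), (-2, 2), (-10, 5)
Count = 4

4


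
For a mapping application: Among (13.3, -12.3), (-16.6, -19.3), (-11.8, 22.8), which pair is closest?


d(P0,P1) = 30.7085, d(P0,P2) = 43.1511, d(P1,P2) = 42.3728
Closest: P0 and P1

Closest pair: (13.3, -12.3) and (-16.6, -19.3), distance = 30.7085


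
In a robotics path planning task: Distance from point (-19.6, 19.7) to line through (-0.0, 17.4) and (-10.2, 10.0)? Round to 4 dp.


|cross product| = 168.5
|line direction| = sqrt(158.8) = 12.6016
Distance = 168.5/sqrt(158.8) = 13.3713

13.3713


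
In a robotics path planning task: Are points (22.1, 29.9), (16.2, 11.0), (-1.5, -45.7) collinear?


Cross product: (16.2-22.1)*((-45.7)-29.9) - (11-29.9)*((-1.5)-22.1)
= 0

Yes, collinear


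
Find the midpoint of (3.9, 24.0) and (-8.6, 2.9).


M = ((3.9+(-8.6))/2, (24+2.9)/2)
= (-2.35, 13.45)

(-2.35, 13.45)


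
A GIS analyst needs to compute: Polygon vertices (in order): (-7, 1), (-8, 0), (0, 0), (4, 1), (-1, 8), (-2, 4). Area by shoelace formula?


Shoelace sum: ((-7)*0 - (-8)*1) + ((-8)*0 - 0*0) + (0*1 - 4*0) + (4*8 - (-1)*1) + ((-1)*4 - (-2)*8) + ((-2)*1 - (-7)*4)
= 79
Area = |79|/2 = 39.5

39.5


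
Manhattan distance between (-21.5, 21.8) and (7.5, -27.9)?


|(-21.5)-7.5| + |21.8-(-27.9)| = 29 + 49.7 = 78.7

78.7


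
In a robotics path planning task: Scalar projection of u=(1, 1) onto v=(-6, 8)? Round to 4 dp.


u.v = 2, |v| = sqrt(100) = 10
Scalar projection = u.v / |v| = 2 / sqrt(100) = 0.2

0.2
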